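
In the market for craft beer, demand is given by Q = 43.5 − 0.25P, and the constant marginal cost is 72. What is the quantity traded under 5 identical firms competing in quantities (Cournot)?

Inverting demand: P = 174 − 4Q.
With 5 symmetric Cournot firms, each firm's FOC gives 174 − 24q = 72, so q = 4.25, Q = 5·4.25 = 21.25, and P = 89.

Q = 21.25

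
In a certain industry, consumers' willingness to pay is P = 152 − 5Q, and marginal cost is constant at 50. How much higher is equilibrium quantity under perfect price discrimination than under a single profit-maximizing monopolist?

A monopolist chooses Q where MR = MC. MR = 152 − 10Q; setting this equal to 50 gives Q = 10.2 and P = 101.
A perfectly discriminating monopolist sells every unit with P(Q) ≥ MC(Q), so output equals the competitive quantity Q = 20.4. Each buyer pays their reservation price, so CS = 0 and the firm captures all surplus.
Change in equilibrium quantity: 20.4 − 10.2 = 10.2.

Q rises by 10.2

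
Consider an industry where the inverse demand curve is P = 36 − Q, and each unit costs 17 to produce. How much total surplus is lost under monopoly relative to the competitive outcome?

Under competition P = MC = 17, so Q = (36 − 17)/1 = 19.
The monopolist equates marginal revenue to marginal cost: 36 − 2Q = 17, so Q = 9.5. From demand, P = 26.5.
DWL is the triangle between Q = 9.5 and Q = 19: ½·(19 − 9.5)·(26.5 − 17) = 45.125.

DWL = 45.125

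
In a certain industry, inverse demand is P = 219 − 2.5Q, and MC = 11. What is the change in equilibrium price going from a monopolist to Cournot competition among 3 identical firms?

A monopolist chooses Q where MR = MC. MR = 219 − 5Q; setting this equal to 11 gives Q = 41.6 and P = 115.
With 3 symmetric Cournot firms, each firm's FOC gives 219 − 10q = 11, so q = 20.8, Q = 3·20.8 = 62.4, and P = 63.
Change in equilibrium price: 63 − 115 = −52.

Equilibrium price falls by 52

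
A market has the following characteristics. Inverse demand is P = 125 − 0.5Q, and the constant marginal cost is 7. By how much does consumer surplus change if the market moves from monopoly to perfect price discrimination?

Consumer surplus falls by 3481

Monopoly sets MR = MC: 125 − Q = 7 ⇒ Q = 118, P = 125 − 0.5·118 = 66.
CS = ½·(125 − 66)·118 = 3481.
With perfect price discrimination, output is the efficient level Q = 236 (where demand meets MC), but every buyer pays their willingness to pay: CS = 0 and PS = total surplus.
CS = 0.
Change in consumer surplus: 0 − 3481 = −3481.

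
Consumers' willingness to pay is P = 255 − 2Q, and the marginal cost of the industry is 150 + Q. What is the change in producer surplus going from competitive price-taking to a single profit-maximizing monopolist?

Under competition P = MC: 255 − 2Q = 150 + Q ⇒ Q = 35, P = 185.
PS = P·Q − VC(Q) = 185·35 − (150·35 + ½·1·35²) = 612.5.
Monopoly sets MR = MC: 255 − 4Q = 150 + Q ⇒ Q = 21, P = 255 − 2·21 = 213.
PS = P·Q − VC(Q) = 213·21 − (150·21 + ½·1·21²) = 1102.5.
Change in producer surplus: 1102.5 − 612.5 = 490.

Producer surplus rises by 490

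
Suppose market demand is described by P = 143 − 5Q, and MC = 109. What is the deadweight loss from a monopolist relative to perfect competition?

DWL = 28.9

Competitive firms price at marginal cost: P = 109, giving Q = 6.8.
Monopoly sets MR = MC: 143 − 10Q = 109 ⇒ Q = 3.4, P = 143 − 5·3.4 = 126.
DWL is the triangle between Q = 3.4 and Q = 6.8: ½·(6.8 − 3.4)·(126 − 109) = 28.9.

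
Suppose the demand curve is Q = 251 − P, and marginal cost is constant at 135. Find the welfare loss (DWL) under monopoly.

DWL = 1682

Inverting demand: P = 251 − Q.
Under competition P = MC = 135, so Q = (251 − 135)/1 = 116.
A monopolist chooses Q where MR = MC. MR = 251 − 2Q; setting this equal to 135 gives Q = 58 and P = 193.
DWL is the triangle between Q = 58 and Q = 116: ½·(116 − 58)·(193 − 135) = 1682.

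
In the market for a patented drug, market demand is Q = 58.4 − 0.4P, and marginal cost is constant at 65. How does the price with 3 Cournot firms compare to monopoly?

Cournot: P = 85.25; Monopoly: P = 105.5

Inverting demand: P = 146 − 2.5Q.
In a 3-firm Cournot equilibrium, symmetry and the first-order condition give q = (146 − 65)/(10) = 8.1. So Q = 24.3 and P = 85.25.
A monopolist chooses Q where MR = MC. MR = 146 − 5Q; setting this equal to 65 gives Q = 16.2 and P = 105.5.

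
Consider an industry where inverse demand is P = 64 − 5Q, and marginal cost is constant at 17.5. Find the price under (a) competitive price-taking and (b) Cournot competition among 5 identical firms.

Competitive firms price at marginal cost: P = 17.5, giving Q = 9.3.
In a 5-firm Cournot equilibrium, symmetry and the first-order condition give q = (64 − 17.5)/(30) = 1.55. So Q = 7.75 and P = 25.25.

Competition: P = 17.5; Cournot: P = 25.25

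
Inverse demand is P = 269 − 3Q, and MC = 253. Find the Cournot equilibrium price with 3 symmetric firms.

In a 3-firm Cournot equilibrium, symmetry and the first-order condition give q = (269 − 253)/(12) = 4/3. So Q = 4 and P = 257.

P = 257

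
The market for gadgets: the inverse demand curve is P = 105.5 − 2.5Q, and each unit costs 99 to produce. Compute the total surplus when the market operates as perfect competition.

Competitive firms price at marginal cost: P = 99, giving Q = 2.6.
CS = ½·(105.5 − 99)·2.6 = 8.45; PS = (99 − 99)·2.6 = 0; TS = 8.45.

TS = 8.45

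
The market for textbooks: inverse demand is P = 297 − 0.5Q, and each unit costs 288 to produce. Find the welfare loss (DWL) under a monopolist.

Competitive firms price at marginal cost: P = 288, giving Q = 18.
The monopolist equates marginal revenue to marginal cost: 297 − Q = 288, so Q = 9. From demand, P = 292.5.
DWL is the triangle between Q = 9 and Q = 18: ½·(18 − 9)·(292.5 − 288) = 20.25.

DWL = 20.25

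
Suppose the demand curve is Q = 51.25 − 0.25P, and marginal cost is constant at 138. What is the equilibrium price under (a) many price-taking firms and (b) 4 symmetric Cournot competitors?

Inverting demand: P = 205 − 4Q.
Competitive firms price at marginal cost: P = 138, giving Q = 16.75.
With 4 symmetric Cournot firms, each firm's FOC gives 205 − 20q = 138, so q = 3.35, Q = 4·3.35 = 13.4, and P = 151.4.

Competition: P = 138; Cournot: P = 151.4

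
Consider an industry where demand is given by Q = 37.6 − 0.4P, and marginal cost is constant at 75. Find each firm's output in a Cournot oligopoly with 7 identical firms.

Inverting demand: P = 94 − 2.5Q.
In a 7-firm Cournot equilibrium, symmetry and the first-order condition give q = (94 − 75)/(20) = 0.95. So Q = 6.65 and P = 77.375.

q_i = 0.95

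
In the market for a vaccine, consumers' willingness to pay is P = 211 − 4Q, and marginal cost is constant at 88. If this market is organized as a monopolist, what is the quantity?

Q = 15.375

Monopoly sets MR = MC: 211 − 8Q = 88 ⇒ Q = 15.375, P = 211 − 4·15.375 = 149.5.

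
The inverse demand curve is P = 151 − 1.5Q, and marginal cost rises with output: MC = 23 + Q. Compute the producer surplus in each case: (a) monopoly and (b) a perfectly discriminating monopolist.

Monopoly: PS = 2048; Perfect PD: PS = 3276.8

Monopoly sets MR = MC: 151 − 3Q = 23 + Q ⇒ Q = 32, P = 151 − 1.5·32 = 103.
PS = P·Q − VC(Q) = 103·32 − (23·32 + ½·1·32²) = 2048.
A perfectly discriminating monopolist sells every unit with P(Q) ≥ MC(Q), so output equals the competitive quantity Q = 51.2. Each buyer pays their reservation price, so CS = 0 and the firm captures all surplus.
PS = ½·(151 − 23)·51.2 = 3276.8.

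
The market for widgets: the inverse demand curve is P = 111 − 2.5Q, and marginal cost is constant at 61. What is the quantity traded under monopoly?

A monopolist chooses Q where MR = MC. MR = 111 − 5Q; setting this equal to 61 gives Q = 10 and P = 86.

Q = 10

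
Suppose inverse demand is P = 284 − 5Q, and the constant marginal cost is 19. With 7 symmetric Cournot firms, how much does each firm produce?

With 7 symmetric Cournot firms, each firm's FOC gives 284 − 40q = 19, so q = 6.625, Q = 7·6.625 = 46.375, and P = 52.125.

q_i = 6.625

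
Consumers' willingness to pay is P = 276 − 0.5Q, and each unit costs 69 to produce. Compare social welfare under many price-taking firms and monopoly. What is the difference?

Competitive firms price at marginal cost: P = 69, giving Q = 414.
CS = ½·(276 − 69)·414 = 42849; PS = (69 − 69)·414 = 0; TS = 42849.
Monopoly sets MR = MC: 276 − Q = 69 ⇒ Q = 207, P = 276 − 0.5·207 = 172.5.
CS = ½·(276 − 172.5)·207 = 10712.25; PS = (172.5 − 69)·207 = 21424.5; TS = 32136.75.
Change in social welfare: 32136.75 − 42849 = −10712.25.

Social welfare falls by 10712.25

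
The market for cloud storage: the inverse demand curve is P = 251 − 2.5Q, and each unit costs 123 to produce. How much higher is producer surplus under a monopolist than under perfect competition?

PS rises by 1638.4

Perfect competition: P = MC = 123, so 251 − 2.5Q = 123 and Q = 51.2.
PS = (123 − 123)·51.2 = 0.
The monopolist equates marginal revenue to marginal cost: 251 − 5Q = 123, so Q = 25.6. From demand, P = 187.
PS = (187 − 123)·25.6 = 1638.4.
Change in producer surplus: 1638.4 − 0 = 1638.4.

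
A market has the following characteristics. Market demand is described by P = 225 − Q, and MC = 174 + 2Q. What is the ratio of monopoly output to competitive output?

The monopolist equates marginal revenue to marginal cost: 225 − 2Q = 174 + 2Q, so Q = 12.75. From demand, P = 212.25.
Under competition P = MC: 225 − Q = 174 + 2Q ⇒ Q = 17, P = 208.
Ratio Q_m/Q_c = 12.75/17 = 0.75.

Q_m/Q_c = 0.75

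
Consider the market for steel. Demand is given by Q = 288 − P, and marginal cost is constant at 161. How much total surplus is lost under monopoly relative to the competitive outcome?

DWL = 2016.125

Inverting demand: P = 288 − Q.
Perfect competition: P = MC = 161, so 288 − Q = 161 and Q = 127.
Monopoly sets MR = MC: 288 − 2Q = 161 ⇒ Q = 63.5, P = 288 − 63.5 = 224.5.
DWL is the triangle between Q = 63.5 and Q = 127: ½·(127 − 63.5)·(224.5 − 161) = 2016.125.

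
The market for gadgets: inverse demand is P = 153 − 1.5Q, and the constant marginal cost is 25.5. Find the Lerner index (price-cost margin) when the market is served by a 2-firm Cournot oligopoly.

In a 2-firm Cournot equilibrium, symmetry and the first-order condition give q = (153 − 25.5)/(4.5) = 85/3. So Q = 170/3 and P = 68.
Lerner index = (P − MC)/P = (68 − 25.5)/68 = 0.625.

Lerner index = 0.625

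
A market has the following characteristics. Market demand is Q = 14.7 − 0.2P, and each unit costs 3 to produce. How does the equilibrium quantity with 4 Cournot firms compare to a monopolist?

Inverting demand: P = 73.5 − 5Q.
With 4 symmetric Cournot firms, each firm's FOC gives 73.5 − 25q = 3, so q = 2.82, Q = 4·2.82 = 11.28, and P = 17.1.
Monopoly sets MR = MC: 73.5 − 10Q = 3 ⇒ Q = 7.05, P = 73.5 − 5·7.05 = 38.25.

Cournot: Q = 11.28; Monopoly: Q = 7.05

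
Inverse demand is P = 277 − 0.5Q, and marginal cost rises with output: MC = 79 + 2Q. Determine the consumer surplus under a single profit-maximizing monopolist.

CS = 1089

A monopolist chooses Q where MR = MC. MR = 277 − Q; setting this equal to 79 + 2Q gives Q = 66 and P = 244.
CS = ½·(277 − 244)·66 = 1089.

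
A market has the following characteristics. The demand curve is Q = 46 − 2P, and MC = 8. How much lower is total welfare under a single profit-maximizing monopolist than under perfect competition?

TS falls by 56.25

Inverting demand: P = 23 − 0.5Q.
Under competition P = MC = 8, so Q = (23 − 8)/0.5 = 30.
CS = ½·(23 − 8)·30 = 225; PS = (8 − 8)·30 = 0; TS = 225.
Monopoly sets MR = MC: 23 − Q = 8 ⇒ Q = 15, P = 23 − 0.5·15 = 15.5.
CS = ½·(23 − 15.5)·15 = 56.25; PS = (15.5 − 8)·15 = 112.5; TS = 168.75.
Change in total welfare: 168.75 − 225 = −56.25.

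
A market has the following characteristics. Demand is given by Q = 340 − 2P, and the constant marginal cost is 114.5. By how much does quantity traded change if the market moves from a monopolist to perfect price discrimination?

Quantity traded rises by 55.5

Inverting demand: P = 170 − 0.5Q.
Monopoly sets MR = MC: 170 − Q = 114.5 ⇒ Q = 55.5, P = 170 − 0.5·55.5 = 142.25.
A perfectly discriminating monopolist sells every unit with P(Q) ≥ MC(Q), so output equals the competitive quantity Q = 111. Each buyer pays their reservation price, so CS = 0 and the firm captures all surplus.
Change in quantity traded: 111 − 55.5 = 55.5.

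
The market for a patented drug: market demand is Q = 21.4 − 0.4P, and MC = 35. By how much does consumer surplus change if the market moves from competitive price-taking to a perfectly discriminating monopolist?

Consumer surplus falls by 68.45

Inverting demand: P = 53.5 − 2.5Q.
Perfect competition: P = MC = 35, so 53.5 − 2.5Q = 35 and Q = 7.4.
CS = ½·(53.5 − 35)·7.4 = 68.45.
Under first-degree price discrimination the firm charges each unit its demand price and produces up to where P = MC, i.e. Q = 7.4. Consumer surplus is zero; producer surplus equals total surplus.
CS = 0.
Change in consumer surplus: 0 − 68.45 = −68.45.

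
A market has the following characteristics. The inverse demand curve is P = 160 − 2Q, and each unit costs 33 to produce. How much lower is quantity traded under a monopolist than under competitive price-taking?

Quantity traded falls by 31.75

Under competition P = MC = 33, so Q = (160 − 33)/2 = 63.5.
Monopoly sets MR = MC: 160 − 4Q = 33 ⇒ Q = 31.75, P = 160 − 2·31.75 = 96.5.
Change in quantity traded: 31.75 − 63.5 = −31.75.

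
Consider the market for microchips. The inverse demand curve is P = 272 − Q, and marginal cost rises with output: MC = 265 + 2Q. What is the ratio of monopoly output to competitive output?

Monopoly sets MR = MC: 272 − 2Q = 265 + 2Q ⇒ Q = 1.75, P = 272 − 1.75 = 270.25.
Competitive equilibrium sets price equal to marginal cost: 272 − Q = 265 + 2Q, so Q = 7/3 and P = 809/3.
Ratio Q_m/Q_c = 1.75/(7/3) = 0.75.

Q_m/Q_c = 0.75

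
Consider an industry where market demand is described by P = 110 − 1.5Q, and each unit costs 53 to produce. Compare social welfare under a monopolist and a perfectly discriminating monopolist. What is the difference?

Monopoly sets MR = MC: 110 − 3Q = 53 ⇒ Q = 19, P = 110 − 1.5·19 = 81.5.
CS = ½·(110 − 81.5)·19 = 270.75; PS = (81.5 − 53)·19 = 541.5; TS = 812.25.
With perfect price discrimination, output is the efficient level Q = 38 (where demand meets MC), but every buyer pays their willingness to pay: CS = 0 and PS = total surplus.
TS = 1083 (equal to competitive TS).
Change in social welfare: 1083 − 812.25 = 270.75.

Social welfare rises by 270.75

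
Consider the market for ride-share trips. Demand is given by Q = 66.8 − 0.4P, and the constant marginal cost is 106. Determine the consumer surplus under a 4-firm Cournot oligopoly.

CS = 476.288

Inverting demand: P = 167 − 2.5Q.
Cournot with 4 identical firms: the symmetric best-response condition is 167 − 12.5q = 106. Each firm produces q = 4.88, total output Q = 19.52, price P = 118.2.
CS = ½·(167 − 118.2)·19.52 = 476.288.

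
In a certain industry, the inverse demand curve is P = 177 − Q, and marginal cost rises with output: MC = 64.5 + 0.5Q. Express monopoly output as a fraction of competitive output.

Q_m/Q_c = 0.6

The monopolist equates marginal revenue to marginal cost: 177 − 2Q = 64.5 + 0.5Q, so Q = 45. From demand, P = 132.
Under competition P = MC: 177 − Q = 64.5 + 0.5Q ⇒ Q = 75, P = 102.
Ratio Q_m/Q_c = 45/75 = 0.6.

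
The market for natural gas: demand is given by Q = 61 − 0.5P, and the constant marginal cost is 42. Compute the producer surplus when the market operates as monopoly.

PS = 800

Inverting demand: P = 122 − 2Q.
The monopolist equates marginal revenue to marginal cost: 122 − 4Q = 42, so Q = 20. From demand, P = 82.
PS = (82 − 42)·20 = 800.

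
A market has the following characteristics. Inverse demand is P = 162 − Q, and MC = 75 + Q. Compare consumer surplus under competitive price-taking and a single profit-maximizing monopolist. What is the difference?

Consumer surplus falls by 525.625

Under competition P = MC: 162 − Q = 75 + Q ⇒ Q = 43.5, P = 118.5.
CS = ½·(162 − 118.5)·43.5 = 946.125.
The monopolist equates marginal revenue to marginal cost: 162 − 2Q = 75 + Q, so Q = 29. From demand, P = 133.
CS = ½·(162 − 133)·29 = 420.5.
Change in consumer surplus: 420.5 − 946.125 = −525.625.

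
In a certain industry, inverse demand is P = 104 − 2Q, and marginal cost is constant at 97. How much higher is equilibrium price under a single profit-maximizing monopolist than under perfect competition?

Equilibrium price rises by 3.5

Perfect competition: P = MC = 97, so 104 − 2Q = 97 and Q = 3.5.
Monopoly sets MR = MC: 104 − 4Q = 97 ⇒ Q = 1.75, P = 104 − 2·1.75 = 100.5.
Change in equilibrium price: 100.5 − 97 = 3.5.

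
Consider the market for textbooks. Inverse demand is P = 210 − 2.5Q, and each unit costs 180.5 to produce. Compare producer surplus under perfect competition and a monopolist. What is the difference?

Perfect competition: P = MC = 180.5, so 210 − 2.5Q = 180.5 and Q = 11.8.
PS = (180.5 − 180.5)·11.8 = 0.
Monopoly sets MR = MC: 210 − 5Q = 180.5 ⇒ Q = 5.9, P = 210 − 2.5·5.9 = 195.25.
PS = (195.25 − 180.5)·5.9 = 87.025.
Change in producer surplus: 87.025 − 0 = 87.025.

Producer surplus rises by 87.025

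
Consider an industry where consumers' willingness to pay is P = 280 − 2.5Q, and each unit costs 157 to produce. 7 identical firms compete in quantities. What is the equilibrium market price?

P = 172.375

Cournot with 7 identical firms: the symmetric best-response condition is 280 − 20q = 157. Each firm produces q = 6.15, total output Q = 43.05, price P = 172.375.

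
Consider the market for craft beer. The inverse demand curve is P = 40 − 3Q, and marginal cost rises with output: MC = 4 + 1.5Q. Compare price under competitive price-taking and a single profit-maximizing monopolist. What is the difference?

Price rises by 9.6

Competitive equilibrium sets price equal to marginal cost: 40 − 3Q = 4 + 1.5Q, so Q = 8 and P = 16.
The monopolist equates marginal revenue to marginal cost: 40 − 6Q = 4 + 1.5Q, so Q = 4.8. From demand, P = 25.6.
Change in price: 25.6 − 16 = 9.6.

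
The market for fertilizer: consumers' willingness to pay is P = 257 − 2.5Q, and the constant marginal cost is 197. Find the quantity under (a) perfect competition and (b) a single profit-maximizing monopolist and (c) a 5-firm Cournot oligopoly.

Under competition P = MC = 197, so Q = (257 − 197)/2.5 = 24.
A monopolist chooses Q where MR = MC. MR = 257 − 5Q; setting this equal to 197 gives Q = 12 and P = 227.
In a 5-firm Cournot equilibrium, symmetry and the first-order condition give q = (257 − 197)/(15) = 4. So Q = 20 and P = 207.

Competition: Q = 24; Monopoly: Q = 12; Cournot: Q = 20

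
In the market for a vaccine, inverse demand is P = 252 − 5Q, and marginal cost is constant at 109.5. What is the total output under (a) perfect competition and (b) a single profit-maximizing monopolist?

Perfect competition: P = MC = 109.5, so 252 − 5Q = 109.5 and Q = 28.5.
The monopolist equates marginal revenue to marginal cost: 252 − 10Q = 109.5, so Q = 14.25. From demand, P = 180.75.

Competition: Q = 28.5; Monopoly: Q = 14.25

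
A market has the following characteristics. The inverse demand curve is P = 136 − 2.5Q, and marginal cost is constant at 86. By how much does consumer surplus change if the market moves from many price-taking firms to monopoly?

CS falls by 375

Competitive firms price at marginal cost: P = 86, giving Q = 20.
CS = ½·(136 − 86)·20 = 500.
Monopoly sets MR = MC: 136 − 5Q = 86 ⇒ Q = 10, P = 136 − 2.5·10 = 111.
CS = ½·(136 − 111)·10 = 125.
Change in consumer surplus: 125 − 500 = −375.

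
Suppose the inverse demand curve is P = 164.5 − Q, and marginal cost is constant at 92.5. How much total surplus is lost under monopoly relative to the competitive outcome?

DWL = 648

Competitive firms price at marginal cost: P = 92.5, giving Q = 72.
Monopoly sets MR = MC: 164.5 − 2Q = 92.5 ⇒ Q = 36, P = 164.5 − 36 = 128.5.
DWL is the triangle between Q = 36 and Q = 72: ½·(72 − 36)·(128.5 − 92.5) = 648.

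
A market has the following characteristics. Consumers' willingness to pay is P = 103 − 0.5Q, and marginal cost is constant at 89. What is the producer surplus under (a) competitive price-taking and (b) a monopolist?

Competition: PS = 0; Monopoly: PS = 98

Perfect competition: P = MC = 89, so 103 − 0.5Q = 89 and Q = 28.
PS = (89 − 89)·28 = 0.
The monopolist equates marginal revenue to marginal cost: 103 − Q = 89, so Q = 14. From demand, P = 96.
PS = (96 − 89)·14 = 98.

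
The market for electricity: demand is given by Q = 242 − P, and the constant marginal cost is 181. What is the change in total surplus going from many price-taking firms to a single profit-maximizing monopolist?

Total surplus falls by 465.125

Inverting demand: P = 242 − Q.
Competitive firms price at marginal cost: P = 181, giving Q = 61.
CS = ½·(242 − 181)·61 = 1860.5; PS = (181 − 181)·61 = 0; TS = 1860.5.
Monopoly sets MR = MC: 242 − 2Q = 181 ⇒ Q = 30.5, P = 242 − 30.5 = 211.5.
CS = ½·(242 − 211.5)·30.5 = 465.125; PS = (211.5 − 181)·30.5 = 930.25; TS = 1395.375.
Change in total surplus: 1395.375 − 1860.5 = −465.125.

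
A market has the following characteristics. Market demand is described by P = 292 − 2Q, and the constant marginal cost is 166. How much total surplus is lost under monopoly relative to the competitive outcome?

Perfect competition: P = MC = 166, so 292 − 2Q = 166 and Q = 63.
The monopolist equates marginal revenue to marginal cost: 292 − 4Q = 166, so Q = 31.5. From demand, P = 229.
DWL is the triangle between Q = 31.5 and Q = 63: ½·(63 − 31.5)·(229 − 166) = 992.25.

DWL = 992.25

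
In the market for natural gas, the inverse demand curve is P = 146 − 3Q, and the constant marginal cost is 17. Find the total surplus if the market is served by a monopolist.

Monopoly sets MR = MC: 146 − 6Q = 17 ⇒ Q = 21.5, P = 146 − 3·21.5 = 81.5.
CS = ½·(146 − 81.5)·21.5 = 693.375; PS = (81.5 − 17)·21.5 = 1386.75; TS = 2080.125.

TS = 2080.125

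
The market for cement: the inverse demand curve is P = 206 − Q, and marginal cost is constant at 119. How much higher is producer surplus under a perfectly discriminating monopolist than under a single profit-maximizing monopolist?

A monopolist chooses Q where MR = MC. MR = 206 − 2Q; setting this equal to 119 gives Q = 43.5 and P = 162.5.
PS = (162.5 − 119)·43.5 = 1892.25.
Under first-degree price discrimination the firm charges each unit its demand price and produces up to where P = MC, i.e. Q = 87. Consumer surplus is zero; producer surplus equals total surplus.
PS = ½·(206 − 119)·87 = 3784.5.
Change in producer surplus: 3784.5 − 1892.25 = 1892.25.

PS rises by 1892.25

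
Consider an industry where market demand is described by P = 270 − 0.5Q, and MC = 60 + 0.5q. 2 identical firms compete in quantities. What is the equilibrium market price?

P = 165

In a 2-firm Cournot equilibrium, symmetry and the first-order condition give q = (270 − 60)/(2) = 105. So Q = 210 and P = 165.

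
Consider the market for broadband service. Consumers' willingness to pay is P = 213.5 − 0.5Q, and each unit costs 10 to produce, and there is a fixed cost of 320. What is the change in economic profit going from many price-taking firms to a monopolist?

Under competition P = MC = 10, so Q = (213.5 − 10)/0.5 = 407.
Profit = (10 − 10)·407 − 320 = −320.
The monopolist equates marginal revenue to marginal cost: 213.5 − Q = 10, so Q = 203.5. From demand, P = 111.75.
Profit = (111.75 − 10)·203.5 − 320 = 20386.125.
Change in economic profit: 20386.125 − −320 = 20706.125.

π rises by 20706.125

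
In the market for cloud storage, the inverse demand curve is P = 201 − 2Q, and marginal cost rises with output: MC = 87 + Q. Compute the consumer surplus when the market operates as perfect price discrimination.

Under first-degree price discrimination the firm charges each unit its demand price and produces up to where P = MC, i.e. Q = 38. Consumer surplus is zero; producer surplus equals total surplus.
CS = 0.

CS = 0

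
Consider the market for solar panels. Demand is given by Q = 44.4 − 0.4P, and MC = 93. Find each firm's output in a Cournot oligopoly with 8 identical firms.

Inverting demand: P = 111 − 2.5Q.
In a 8-firm Cournot equilibrium, symmetry and the first-order condition give q = (111 − 93)/(22.5) = 0.8. So Q = 6.4 and P = 95.

q_i = 0.8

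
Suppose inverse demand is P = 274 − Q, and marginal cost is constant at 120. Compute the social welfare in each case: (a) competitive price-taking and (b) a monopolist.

Competition: TS = 11858; Monopoly: TS = 8893.5

Under competition P = MC = 120, so Q = (274 − 120)/1 = 154.
CS = ½·(274 − 120)·154 = 11858; PS = (120 − 120)·154 = 0; TS = 11858.
The monopolist equates marginal revenue to marginal cost: 274 − 2Q = 120, so Q = 77. From demand, P = 197.
CS = ½·(274 − 197)·77 = 2964.5; PS = (197 − 120)·77 = 5929; TS = 8893.5.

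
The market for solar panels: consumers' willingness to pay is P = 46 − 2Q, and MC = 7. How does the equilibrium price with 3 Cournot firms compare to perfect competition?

In a 3-firm Cournot equilibrium, symmetry and the first-order condition give q = (46 − 7)/(8) = 4.875. So Q = 14.625 and P = 16.75.
Perfect competition: P = MC = 7, so 46 − 2Q = 7 and Q = 19.5.

Cournot: P = 16.75; Competition: P = 7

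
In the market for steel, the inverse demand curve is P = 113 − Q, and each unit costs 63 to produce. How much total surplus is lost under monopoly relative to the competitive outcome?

Perfect competition: P = MC = 63, so 113 − Q = 63 and Q = 50.
The monopolist equates marginal revenue to marginal cost: 113 − 2Q = 63, so Q = 25. From demand, P = 88.
DWL is the triangle between Q = 25 and Q = 50: ½·(50 − 25)·(88 − 63) = 312.5.

DWL = 312.5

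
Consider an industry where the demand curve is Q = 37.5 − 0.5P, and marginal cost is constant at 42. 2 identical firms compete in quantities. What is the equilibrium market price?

P = 53

Inverting demand: P = 75 − 2Q.
Cournot with 2 identical firms: the symmetric best-response condition is 75 − 6q = 42. Each firm produces q = 5.5, total output Q = 11, price P = 53.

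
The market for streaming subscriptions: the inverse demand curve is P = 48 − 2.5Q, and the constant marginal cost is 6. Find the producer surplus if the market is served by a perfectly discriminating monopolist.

PS = 352.8

A perfectly discriminating monopolist sells every unit with P(Q) ≥ MC(Q), so output equals the competitive quantity Q = 16.8. Each buyer pays their reservation price, so CS = 0 and the firm captures all surplus.
PS = ½·(48 − 6)·16.8 = 352.8.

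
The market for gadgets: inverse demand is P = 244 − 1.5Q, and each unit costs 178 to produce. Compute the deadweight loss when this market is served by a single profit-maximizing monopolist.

DWL = 363

Under competition P = MC = 178, so Q = (244 − 178)/1.5 = 44.
The monopolist equates marginal revenue to marginal cost: 244 − 3Q = 178, so Q = 22. From demand, P = 211.
DWL is the triangle between Q = 22 and Q = 44: ½·(44 − 22)·(211 − 178) = 363.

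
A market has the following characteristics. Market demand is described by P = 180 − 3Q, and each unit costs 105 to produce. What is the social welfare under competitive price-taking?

TS = 937.5

Under competition P = MC = 105, so Q = (180 − 105)/3 = 25.
CS = ½·(180 − 105)·25 = 937.5; PS = (105 − 105)·25 = 0; TS = 937.5.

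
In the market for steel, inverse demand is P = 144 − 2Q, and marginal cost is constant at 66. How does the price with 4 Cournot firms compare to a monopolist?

In a 4-firm Cournot equilibrium, symmetry and the first-order condition give q = (144 − 66)/(10) = 7.8. So Q = 31.2 and P = 81.6.
The monopolist equates marginal revenue to marginal cost: 144 − 4Q = 66, so Q = 19.5. From demand, P = 105.

Cournot: P = 81.6; Monopoly: P = 105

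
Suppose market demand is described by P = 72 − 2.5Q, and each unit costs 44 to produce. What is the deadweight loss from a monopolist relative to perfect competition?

DWL = 39.2

Perfect competition: P = MC = 44, so 72 − 2.5Q = 44 and Q = 11.2.
The monopolist equates marginal revenue to marginal cost: 72 − 5Q = 44, so Q = 5.6. From demand, P = 58.
DWL is the triangle between Q = 5.6 and Q = 11.2: ½·(11.2 − 5.6)·(58 − 44) = 39.2.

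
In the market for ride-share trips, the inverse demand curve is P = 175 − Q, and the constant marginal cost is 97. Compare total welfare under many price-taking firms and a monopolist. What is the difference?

Under competition P = MC = 97, so Q = (175 − 97)/1 = 78.
CS = ½·(175 − 97)·78 = 3042; PS = (97 − 97)·78 = 0; TS = 3042.
A monopolist chooses Q where MR = MC. MR = 175 − 2Q; setting this equal to 97 gives Q = 39 and P = 136.
CS = ½·(175 − 136)·39 = 760.5; PS = (136 − 97)·39 = 1521; TS = 2281.5.
Change in total welfare: 2281.5 − 3042 = −760.5.

TS falls by 760.5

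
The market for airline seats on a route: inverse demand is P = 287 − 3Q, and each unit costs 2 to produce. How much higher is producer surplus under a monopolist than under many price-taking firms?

Producer surplus rises by 6768.75

Competitive firms price at marginal cost: P = 2, giving Q = 95.
PS = (2 − 2)·95 = 0.
Monopoly sets MR = MC: 287 − 6Q = 2 ⇒ Q = 47.5, P = 287 − 3·47.5 = 144.5.
PS = (144.5 − 2)·47.5 = 6768.75.
Change in producer surplus: 6768.75 − 0 = 6768.75.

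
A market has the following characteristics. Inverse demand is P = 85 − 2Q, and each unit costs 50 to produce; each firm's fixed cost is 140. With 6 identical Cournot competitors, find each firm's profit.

In a 6-firm Cournot equilibrium, symmetry and the first-order condition give q = (85 − 50)/(14) = 2.5. So Q = 15 and P = 55.
Each firm's profit = (55 − 50)·2.5 − 140 = −127.5.

π_i = −127.5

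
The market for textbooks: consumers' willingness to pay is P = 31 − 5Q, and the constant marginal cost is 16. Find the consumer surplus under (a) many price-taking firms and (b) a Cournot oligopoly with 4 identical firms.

Competition: CS = 22.5; Cournot: CS = 14.4

Competitive firms price at marginal cost: P = 16, giving Q = 3.
CS = ½·(31 − 16)·3 = 22.5.
With 4 symmetric Cournot firms, each firm's FOC gives 31 − 25q = 16, so q = 0.6, Q = 4·0.6 = 2.4, and P = 19.
CS = ½·(31 − 19)·2.4 = 14.4.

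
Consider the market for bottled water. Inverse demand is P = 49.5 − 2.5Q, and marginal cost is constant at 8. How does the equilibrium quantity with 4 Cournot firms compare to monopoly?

With 4 symmetric Cournot firms, each firm's FOC gives 49.5 − 12.5q = 8, so q = 3.32, Q = 4·3.32 = 13.28, and P = 16.3.
A monopolist chooses Q where MR = MC. MR = 49.5 − 5Q; setting this equal to 8 gives Q = 8.3 and P = 28.75.

Cournot: Q = 13.28; Monopoly: Q = 8.3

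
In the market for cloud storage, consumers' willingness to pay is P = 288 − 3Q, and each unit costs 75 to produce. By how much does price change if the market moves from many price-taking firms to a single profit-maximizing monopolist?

Perfect competition: P = MC = 75, so 288 − 3Q = 75 and Q = 71.
A monopolist chooses Q where MR = MC. MR = 288 − 6Q; setting this equal to 75 gives Q = 35.5 and P = 181.5.
Change in price: 181.5 − 75 = 106.5.

Price rises by 106.5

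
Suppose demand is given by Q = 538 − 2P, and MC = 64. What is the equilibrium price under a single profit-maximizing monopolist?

P = 166.5

Inverting demand: P = 269 − 0.5Q.
Monopoly sets MR = MC: 269 − Q = 64 ⇒ Q = 205, P = 269 − 0.5·205 = 166.5.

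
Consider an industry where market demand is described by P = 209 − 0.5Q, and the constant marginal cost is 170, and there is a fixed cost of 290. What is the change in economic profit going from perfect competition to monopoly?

π rises by 760.5

Perfect competition: P = MC = 170, so 209 − 0.5Q = 170 and Q = 78.
Profit = (170 − 170)·78 − 290 = −290.
A monopolist chooses Q where MR = MC. MR = 209 − Q; setting this equal to 170 gives Q = 39 and P = 189.5.
Profit = (189.5 − 170)·39 − 290 = 470.5.
Change in economic profit: 470.5 − −290 = 760.5.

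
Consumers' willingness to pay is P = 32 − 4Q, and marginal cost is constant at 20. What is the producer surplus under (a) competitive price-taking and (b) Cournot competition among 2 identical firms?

Competition: PS = 0; Cournot: PS = 8

Competitive firms price at marginal cost: P = 20, giving Q = 3.
PS = (20 − 20)·3 = 0.
Cournot with 2 identical firms: the symmetric best-response condition is 32 − 12q = 20. Each firm produces q = 1, total output Q = 2, price P = 24.
PS = (24 − 20)·2 = 8.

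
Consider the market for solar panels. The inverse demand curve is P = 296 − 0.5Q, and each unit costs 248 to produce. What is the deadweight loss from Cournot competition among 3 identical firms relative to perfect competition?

DWL = 144

Perfect competition: P = MC = 248, so 296 − 0.5Q = 248 and Q = 96.
In a 3-firm Cournot equilibrium, symmetry and the first-order condition give q = (296 − 248)/(2) = 24. So Q = 72 and P = 260.
DWL is the triangle between Q = 72 and Q = 96: ½·(96 − 72)·(260 − 248) = 144.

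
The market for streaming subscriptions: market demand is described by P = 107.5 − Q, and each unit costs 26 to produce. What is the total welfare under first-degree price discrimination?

A perfectly discriminating monopolist sells every unit with P(Q) ≥ MC(Q), so output equals the competitive quantity Q = 81.5. Each buyer pays their reservation price, so CS = 0 and the firm captures all surplus.
TS = 3321.125 (equal to competitive TS).

TS = 3321.125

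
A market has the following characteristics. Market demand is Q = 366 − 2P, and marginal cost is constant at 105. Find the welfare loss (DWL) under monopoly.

Inverting demand: P = 183 − 0.5Q.
Perfect competition: P = MC = 105, so 183 − 0.5Q = 105 and Q = 156.
Monopoly sets MR = MC: 183 − Q = 105 ⇒ Q = 78, P = 183 − 0.5·78 = 144.
DWL is the triangle between Q = 78 and Q = 156: ½·(156 − 78)·(144 − 105) = 1521.

DWL = 1521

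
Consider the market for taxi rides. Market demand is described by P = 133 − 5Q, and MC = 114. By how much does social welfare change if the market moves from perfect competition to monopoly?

TS falls by 9.025

Perfect competition: P = MC = 114, so 133 − 5Q = 114 and Q = 3.8.
CS = ½·(133 − 114)·3.8 = 36.1; PS = (114 − 114)·3.8 = 0; TS = 36.1.
A monopolist chooses Q where MR = MC. MR = 133 − 10Q; setting this equal to 114 gives Q = 1.9 and P = 123.5.
CS = ½·(133 − 123.5)·1.9 = 9.025; PS = (123.5 − 114)·1.9 = 18.05; TS = 27.075.
Change in social welfare: 27.075 − 36.1 = −9.025.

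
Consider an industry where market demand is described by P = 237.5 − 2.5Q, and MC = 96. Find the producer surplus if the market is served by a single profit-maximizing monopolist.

Monopoly sets MR = MC: 237.5 − 5Q = 96 ⇒ Q = 28.3, P = 237.5 − 2.5·28.3 = 166.75.
PS = (166.75 − 96)·28.3 = 2002.225.

PS = 2002.225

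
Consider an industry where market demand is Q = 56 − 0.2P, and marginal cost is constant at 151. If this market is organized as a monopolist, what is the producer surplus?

Inverting demand: P = 280 − 5Q.
A monopolist chooses Q where MR = MC. MR = 280 − 10Q; setting this equal to 151 gives Q = 12.9 and P = 215.5.
PS = (215.5 − 151)·12.9 = 832.05.

PS = 832.05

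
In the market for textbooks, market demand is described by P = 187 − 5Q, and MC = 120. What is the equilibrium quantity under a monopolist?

Q = 6.7

A monopolist chooses Q where MR = MC. MR = 187 − 10Q; setting this equal to 120 gives Q = 6.7 and P = 153.5.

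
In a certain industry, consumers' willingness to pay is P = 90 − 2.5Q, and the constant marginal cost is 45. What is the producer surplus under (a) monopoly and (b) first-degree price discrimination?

Monopoly sets MR = MC: 90 − 5Q = 45 ⇒ Q = 9, P = 90 − 2.5·9 = 67.5.
PS = (67.5 − 45)·9 = 202.5.
With perfect price discrimination, output is the efficient level Q = 18 (where demand meets MC), but every buyer pays their willingness to pay: CS = 0 and PS = total surplus.
PS = ½·(90 − 45)·18 = 405.

Monopoly: PS = 202.5; Perfect PD: PS = 405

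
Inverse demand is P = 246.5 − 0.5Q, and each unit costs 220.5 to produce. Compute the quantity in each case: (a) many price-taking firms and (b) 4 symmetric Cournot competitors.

Competition: Q = 52; Cournot: Q = 41.6

Under competition P = MC = 220.5, so Q = (246.5 − 220.5)/0.5 = 52.
In a 4-firm Cournot equilibrium, symmetry and the first-order condition give q = (246.5 − 220.5)/(2.5) = 10.4. So Q = 41.6 and P = 225.7.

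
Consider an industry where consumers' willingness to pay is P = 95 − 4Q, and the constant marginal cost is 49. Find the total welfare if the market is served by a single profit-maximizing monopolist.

TS = 198.375

The monopolist equates marginal revenue to marginal cost: 95 − 8Q = 49, so Q = 5.75. From demand, P = 72.
CS = ½·(95 − 72)·5.75 = 66.125; PS = (72 − 49)·5.75 = 132.25; TS = 198.375.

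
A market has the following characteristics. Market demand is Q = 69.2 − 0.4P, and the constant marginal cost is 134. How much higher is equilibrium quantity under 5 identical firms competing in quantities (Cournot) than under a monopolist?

Inverting demand: P = 173 − 2.5Q.
The monopolist equates marginal revenue to marginal cost: 173 − 5Q = 134, so Q = 7.8. From demand, P = 153.5.
With 5 symmetric Cournot firms, each firm's FOC gives 173 − 15q = 134, so q = 2.6, Q = 5·2.6 = 13, and P = 140.5.
Change in equilibrium quantity: 13 − 7.8 = 5.2.

Q rises by 5.2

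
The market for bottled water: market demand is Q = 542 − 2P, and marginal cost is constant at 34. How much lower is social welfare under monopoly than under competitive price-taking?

TS falls by 14042.25

Inverting demand: P = 271 − 0.5Q.
Perfect competition: P = MC = 34, so 271 − 0.5Q = 34 and Q = 474.
CS = ½·(271 − 34)·474 = 56169; PS = (34 − 34)·474 = 0; TS = 56169.
The monopolist equates marginal revenue to marginal cost: 271 − Q = 34, so Q = 237. From demand, P = 152.5.
CS = ½·(271 − 152.5)·237 = 14042.25; PS = (152.5 − 34)·237 = 28084.5; TS = 42126.75.
Change in social welfare: 42126.75 − 56169 = −14042.25.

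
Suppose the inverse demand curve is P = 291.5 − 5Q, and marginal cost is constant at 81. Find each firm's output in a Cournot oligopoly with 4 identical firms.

In a 4-firm Cournot equilibrium, symmetry and the first-order condition give q = (291.5 − 81)/(25) = 8.42. So Q = 33.68 and P = 123.1.

q_i = 8.42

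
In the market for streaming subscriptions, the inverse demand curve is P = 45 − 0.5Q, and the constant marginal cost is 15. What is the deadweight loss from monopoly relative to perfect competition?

DWL = 225

Perfect competition: P = MC = 15, so 45 − 0.5Q = 15 and Q = 60.
The monopolist equates marginal revenue to marginal cost: 45 − Q = 15, so Q = 30. From demand, P = 30.
DWL is the triangle between Q = 30 and Q = 60: ½·(60 − 30)·(30 − 15) = 225.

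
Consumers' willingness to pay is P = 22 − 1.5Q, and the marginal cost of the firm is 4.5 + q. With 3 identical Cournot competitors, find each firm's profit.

π_i = 12.5

Cournot with 3 identical firms: the symmetric best-response condition is 22 − 6q = 4.5 + q. Each firm produces q = 2.5, total output Q = 7.5, price P = 10.75.
Each firm's profit = 10.75·2.5 − (4.5·2.5 + ½·1·2.5²) = 12.5.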